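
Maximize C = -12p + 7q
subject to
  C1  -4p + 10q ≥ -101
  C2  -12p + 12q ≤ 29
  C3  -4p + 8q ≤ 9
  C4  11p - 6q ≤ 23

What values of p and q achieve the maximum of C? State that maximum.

p = -751/36, q = -166/9, maximum C = 1091/9

Corner points and C = -12p + 7q:
  (-751/36, -166/9) → C = 1091/9
  (-188/43, -1019/86) → C = -2621/86
  (-31/12, -1/6) → C = 179/6
  (119/32, 191/64) → C = -1519/64

The binding constraints are -4p + 10q = -101 and -12p + 12q = 29.
Solving simultaneously gives p = -751/36, q = -166/9.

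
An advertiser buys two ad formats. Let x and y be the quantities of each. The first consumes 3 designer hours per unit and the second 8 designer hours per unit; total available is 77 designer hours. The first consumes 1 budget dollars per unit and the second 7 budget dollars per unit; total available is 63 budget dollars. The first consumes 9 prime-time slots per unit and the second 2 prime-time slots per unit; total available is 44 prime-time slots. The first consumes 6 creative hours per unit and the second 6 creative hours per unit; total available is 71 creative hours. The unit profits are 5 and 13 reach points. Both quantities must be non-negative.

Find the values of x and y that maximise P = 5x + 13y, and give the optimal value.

x = 3, y = 17/2, maximum P = 251/2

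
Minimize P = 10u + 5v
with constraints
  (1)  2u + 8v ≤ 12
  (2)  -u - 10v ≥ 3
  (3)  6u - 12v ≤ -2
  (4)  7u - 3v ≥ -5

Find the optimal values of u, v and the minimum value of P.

Vertices and P = 10u + 5v:
  (-7/9, -2/9) → P = -80/9
  (-59/73, -16/73) → P = -670/73
  (-9/11, -8/33) → P = -310/33

The optimum lies where 6u - 12v = -2 and 7u - 3v = -5.
Solving simultaneously gives u = -9/11, v = -8/33.

u = -9/11, v = -8/33, minimum P = -310/33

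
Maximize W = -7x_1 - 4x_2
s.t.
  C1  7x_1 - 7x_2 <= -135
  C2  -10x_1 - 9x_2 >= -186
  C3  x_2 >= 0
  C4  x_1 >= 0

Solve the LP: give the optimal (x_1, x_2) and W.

The binding constraints are 7x_1 - 7x_2 = -135 and x_1 = 0.
Solving simultaneously gives x_1 = 0, x_2 = 135/7.

x_1 = 0, x_2 = 135/7, maximum W = -540/7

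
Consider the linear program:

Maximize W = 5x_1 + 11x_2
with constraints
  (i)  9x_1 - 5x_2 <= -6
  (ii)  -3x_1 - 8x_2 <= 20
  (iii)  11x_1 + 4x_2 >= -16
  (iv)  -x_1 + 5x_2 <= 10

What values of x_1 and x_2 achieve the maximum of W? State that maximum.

Feasible corners and W = 5x_1 + 11x_2:
  (-8/7, -6/7) → W = -106/7
  (1/2, 21/10) → W = 128/5
  (-120/59, 94/59) → W = 434/59

x_1 = 1/2, x_2 = 21/10, maximum W = 128/5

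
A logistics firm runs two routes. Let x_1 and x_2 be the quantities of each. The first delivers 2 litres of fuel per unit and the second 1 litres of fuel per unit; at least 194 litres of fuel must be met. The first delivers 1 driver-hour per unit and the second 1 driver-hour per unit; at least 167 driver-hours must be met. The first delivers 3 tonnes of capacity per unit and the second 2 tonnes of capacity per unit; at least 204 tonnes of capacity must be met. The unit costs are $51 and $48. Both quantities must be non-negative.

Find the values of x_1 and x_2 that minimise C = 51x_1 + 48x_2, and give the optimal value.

Extreme points and C = 51x_1 + 48x_2:
  (0, 194) → C = 9312
  (167, 0) → C = 8517
  (27, 140) → C = 8097
The feasible region is unbounded (it extends along (0, 1), (1, 0)), but C strictly increases along every unbounded feasible direction, so there is no improving ray and the minimum is attained at a vertex.

The optimum lies where 2x_1 + x_2 = 194 and x_1 + x_2 = 167.
Solving simultaneously gives x_1 = 27, x_2 = 140.

x_1 = 27, x_2 = 140, minimum C = 8097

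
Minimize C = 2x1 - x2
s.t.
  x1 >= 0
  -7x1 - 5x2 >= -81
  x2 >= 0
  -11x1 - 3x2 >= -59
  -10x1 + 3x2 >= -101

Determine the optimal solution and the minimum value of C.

x1 = 0, x2 = 81/5, minimum C = -81/5

Vertices and C = 2x1 - x2:
  (0, 81/5) → C = -81/5
  (0, 0) → C = 0
  (26/17, 239/17) → C = -11
  (59/11, 0) → C = 118/11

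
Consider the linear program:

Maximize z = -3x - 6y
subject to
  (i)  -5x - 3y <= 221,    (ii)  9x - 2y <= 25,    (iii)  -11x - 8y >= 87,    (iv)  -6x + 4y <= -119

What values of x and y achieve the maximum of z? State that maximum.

Corner points and z = -3x - 6y:
  (-367/37, -2114/37) → z = 13785/37
  (-527/38, -1921/38) → z = 13107/38
  (-23/4, -307/8) → z = 495/2

The binding constraints are -5x - 3y = 221 and 9x - 2y = 25.
Solving simultaneously gives x = -367/37, y = -2114/37.

x = -367/37, y = -2114/37, maximum z = 13785/37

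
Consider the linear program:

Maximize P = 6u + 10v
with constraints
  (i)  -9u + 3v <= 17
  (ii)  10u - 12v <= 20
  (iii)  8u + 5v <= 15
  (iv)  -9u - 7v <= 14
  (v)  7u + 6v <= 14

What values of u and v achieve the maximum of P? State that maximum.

u = -4/5, v = 49/15, maximum P = 418/15

Vertices and P = 6u + 10v:
  (-161/90, 3/10) → P = -116/15
  (-4/5, 49/15) → P = 418/15
  (140/73, -5/73) → P = 790/73
  (-14/89, -160/89) → P = -1684/89
  (20/13, 7/13) → P = 190/13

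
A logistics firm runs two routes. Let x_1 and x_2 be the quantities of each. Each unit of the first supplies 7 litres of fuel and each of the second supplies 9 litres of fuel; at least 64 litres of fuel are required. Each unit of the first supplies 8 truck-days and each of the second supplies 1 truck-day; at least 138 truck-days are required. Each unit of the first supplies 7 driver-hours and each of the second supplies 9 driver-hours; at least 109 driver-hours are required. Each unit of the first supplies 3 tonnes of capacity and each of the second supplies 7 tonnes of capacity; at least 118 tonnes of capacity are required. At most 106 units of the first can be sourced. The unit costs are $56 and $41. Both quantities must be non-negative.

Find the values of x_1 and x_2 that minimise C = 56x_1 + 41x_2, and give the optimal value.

x_1 = 16, x_2 = 10, minimum C = 1306

Corner points and C = 56x_1 + 41x_2:
  (0, 138) → C = 5658
  (118/3, 0) → C = 6608/3
  (106, 0) → C = 5936
  (16, 10) → C = 1306
The feasible region is unbounded (it extends along (0, 1)), but C strictly increases along every unbounded feasible direction, so there is no improving ray and the minimum is attained at a vertex.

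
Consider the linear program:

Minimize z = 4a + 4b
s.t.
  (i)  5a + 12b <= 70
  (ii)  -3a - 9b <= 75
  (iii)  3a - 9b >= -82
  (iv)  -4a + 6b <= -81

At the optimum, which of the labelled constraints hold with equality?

(ii) and (iv)

Extreme points and z = 4a + 4b:
  (170, -65) → z = 420
  (232/13, -125/78) → z = 2534/39
  (31/6, -181/18) → z = -176/9

The minimum is at (31/6, -181/18). Substituting into each constraint, equality holds for (ii) and (iv); the remaining constraints have slack.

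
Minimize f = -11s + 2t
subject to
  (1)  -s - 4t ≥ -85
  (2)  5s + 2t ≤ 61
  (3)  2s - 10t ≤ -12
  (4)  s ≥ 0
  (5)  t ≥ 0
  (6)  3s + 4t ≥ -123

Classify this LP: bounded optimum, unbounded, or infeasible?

bounded optimum

Vertices and f = -11s + 2t:
  (37/9, 182/9) → f = -43/9
  (0, 85/4) → f = 85/2
  (293/27, 91/27) → f = -3041/27
  (0, 6/5) → f = 12/5
The feasible region has finitely many vertices and no improving ray; the minimum is -3041/27 at (293/27, 91/27).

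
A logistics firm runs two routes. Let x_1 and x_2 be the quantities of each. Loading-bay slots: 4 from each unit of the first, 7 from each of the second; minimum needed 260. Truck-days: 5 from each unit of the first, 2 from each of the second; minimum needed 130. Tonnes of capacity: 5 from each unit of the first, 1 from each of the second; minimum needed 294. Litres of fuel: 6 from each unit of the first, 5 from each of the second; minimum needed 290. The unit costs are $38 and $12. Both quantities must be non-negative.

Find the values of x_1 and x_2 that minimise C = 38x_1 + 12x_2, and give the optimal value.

Feasible corners and C = 38x_1 + 12x_2:
  (0, 294) → C = 3528
  (65, 0) → C = 2470
  (58, 4) → C = 2252
The feasible region is unbounded (it extends along (0, 1), (1, 0)), but C strictly increases along every unbounded feasible direction, so there is no improving ray and the minimum is attained at a vertex.

At the optimal vertex, 4x_1 + 7x_2 = 260 and 5x_1 + x_2 = 294.
Solving simultaneously gives x_1 = 58, x_2 = 4.

x_1 = 58, x_2 = 4, minimum C = 2252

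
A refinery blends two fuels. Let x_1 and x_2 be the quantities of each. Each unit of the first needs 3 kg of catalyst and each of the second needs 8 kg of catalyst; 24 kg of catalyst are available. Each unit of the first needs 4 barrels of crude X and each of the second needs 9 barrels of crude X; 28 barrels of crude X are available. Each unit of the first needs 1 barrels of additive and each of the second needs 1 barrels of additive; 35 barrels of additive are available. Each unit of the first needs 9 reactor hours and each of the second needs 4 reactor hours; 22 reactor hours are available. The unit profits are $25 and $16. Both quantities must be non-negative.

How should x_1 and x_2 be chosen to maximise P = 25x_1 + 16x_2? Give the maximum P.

Corner points and P = 25x_1 + 16x_2:
  (0, 0) → P = 0
  (0, 3) → P = 48
  (22/9, 0) → P = 550/9
  (4/3, 5/2) → P = 220/3

At the optimal vertex, 3x_1 + 8x_2 = 24 and 9x_1 + 4x_2 = 22.
Solving simultaneously gives x_1 = 4/3, x_2 = 5/2.

x_1 = 4/3, x_2 = 5/2, maximum P = 220/3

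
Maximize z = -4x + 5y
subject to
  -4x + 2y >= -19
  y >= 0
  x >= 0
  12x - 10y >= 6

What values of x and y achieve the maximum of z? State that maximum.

x = 89/8, y = 51/4, maximum z = 77/4

Feasible corners and z = -4x + 5y:
  (19/4, 0) → z = -19
  (89/8, 51/4) → z = 77/4
  (1/2, 0) → z = -2

The optimum lies where -4x + 2y = -19 and 12x - 10y = 6.
Solving simultaneously gives x = 89/8, y = 51/4.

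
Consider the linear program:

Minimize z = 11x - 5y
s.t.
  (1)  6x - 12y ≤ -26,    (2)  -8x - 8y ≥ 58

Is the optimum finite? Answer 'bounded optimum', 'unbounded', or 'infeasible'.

unbounded

From the feasible point (-113/18, -35/36), moving in the direction (-12, -6) keeps every constraint satisfied while z decreases without bound.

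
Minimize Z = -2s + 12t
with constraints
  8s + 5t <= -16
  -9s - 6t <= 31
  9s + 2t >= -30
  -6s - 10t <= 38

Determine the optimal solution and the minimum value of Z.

s = 3/5, t = -104/25, minimum Z = -1278/25

Feasible corners and Z = -2s + 12t:
  (-118/29, 96/29) → Z = 1388/29
  (3/5, -104/25) → Z = -1278/25
  (-59/18, -1/4) → Z = 32/9
  (-41/27, -26/9) → Z = -854/27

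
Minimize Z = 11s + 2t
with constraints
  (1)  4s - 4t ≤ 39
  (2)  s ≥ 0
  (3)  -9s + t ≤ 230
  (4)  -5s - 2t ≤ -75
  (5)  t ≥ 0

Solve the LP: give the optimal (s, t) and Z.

Extreme points and Z = 11s + 2t:
  (27/2, 15/4) → Z = 156
  (0, 230) → Z = 460
  (0, 75/2) → Z = 75
The feasible region is unbounded (it extends along (1, 1), (1, 9)), but Z strictly increases along every unbounded feasible direction, so there is no improving ray and the minimum is attained at a vertex.

At the optimal vertex, s = 0 and -5s - 2t = -75.
Solving simultaneously gives s = 0, t = 75/2.

s = 0, t = 75/2, minimum Z = 75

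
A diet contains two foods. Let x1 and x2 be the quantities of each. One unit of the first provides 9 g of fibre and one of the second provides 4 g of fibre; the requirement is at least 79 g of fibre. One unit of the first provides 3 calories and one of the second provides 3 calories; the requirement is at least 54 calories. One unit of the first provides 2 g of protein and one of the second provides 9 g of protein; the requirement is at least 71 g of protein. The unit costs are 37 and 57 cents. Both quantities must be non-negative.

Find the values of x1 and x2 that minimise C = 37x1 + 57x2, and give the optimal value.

x1 = 13, x2 = 5, minimum C = 766

Vertices and C = 37x1 + 57x2:
  (0, 79/4) → C = 4503/4
  (71/2, 0) → C = 2627/2
  (7/5, 83/5) → C = 998
  (13, 5) → C = 766
The feasible region is unbounded (it extends along (0, 1), (1, 0)), but C strictly increases along every unbounded feasible direction, so there is no improving ray and the minimum is attained at a vertex.

The binding constraints are 3x1 + 3x2 = 54 and 2x1 + 9x2 = 71.
Solving simultaneously gives x1 = 13, x2 = 5.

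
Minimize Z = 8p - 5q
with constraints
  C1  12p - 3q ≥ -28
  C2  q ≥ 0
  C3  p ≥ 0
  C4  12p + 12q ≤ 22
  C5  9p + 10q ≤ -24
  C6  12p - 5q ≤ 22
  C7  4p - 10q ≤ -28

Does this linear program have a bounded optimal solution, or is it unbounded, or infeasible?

The boundaries 12p - 5q = 22 and 4p - 10q = -28 meet at (18/5, 106/25), but that point violates 12p + 12q ≤ 22. Every candidate vertex is excluded by some other constraint, so the feasible region is empty.

infeasible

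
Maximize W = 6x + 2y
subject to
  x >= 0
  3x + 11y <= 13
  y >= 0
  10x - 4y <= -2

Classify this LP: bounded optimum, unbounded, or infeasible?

bounded optimum

Extreme points and W = 6x + 2y:
  (0, 13/11) → W = 26/11
  (0, 1/2) → W = 1
  (15/61, 68/61) → W = 226/61
The feasible region has finitely many vertices and no improving ray; the maximum is 226/61 at (15/61, 68/61).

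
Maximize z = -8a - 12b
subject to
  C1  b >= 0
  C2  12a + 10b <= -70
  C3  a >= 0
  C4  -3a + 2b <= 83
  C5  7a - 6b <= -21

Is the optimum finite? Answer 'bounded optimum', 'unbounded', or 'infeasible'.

infeasible

The boundaries b = 0 and 12a + 10b = -70 meet at (-35/6, 0), but that point violates a ≥ 0. Every candidate vertex is excluded by some other constraint, so the feasible region is empty.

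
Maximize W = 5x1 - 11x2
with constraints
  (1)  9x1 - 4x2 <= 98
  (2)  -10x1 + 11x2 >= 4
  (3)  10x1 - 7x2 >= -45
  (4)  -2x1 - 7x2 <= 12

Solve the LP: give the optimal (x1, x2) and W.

x1 = -40/23, x2 = -28/23, maximum W = 108/23

Feasible corners and W = 5x1 - 11x2:
  (1094/59, 1016/59) → W = -5706/59
  (866/23, 1385/23) → W = -10905/23
  (-40/23, -28/23) → W = 108/23
  (-19/4, -5/14) → W = -555/28

The optimum lies where -10x1 + 11x2 = 4 and -2x1 - 7x2 = 12.
Solving simultaneously gives x1 = -40/23, x2 = -28/23.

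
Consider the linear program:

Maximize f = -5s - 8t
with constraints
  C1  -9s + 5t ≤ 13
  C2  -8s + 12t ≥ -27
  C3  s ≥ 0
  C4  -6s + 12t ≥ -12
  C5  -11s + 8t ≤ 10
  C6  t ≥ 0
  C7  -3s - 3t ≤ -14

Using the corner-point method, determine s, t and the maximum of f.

Feasible corners and f = -5s - 8t:
  (15/2, 11/4) → f = -119/2
  (34/9, 8/9) → f = -26
  (82/57, 184/57) → f = -1882/57
The feasible region is unbounded (it extends along (3, 2), (8, 11)), but f strictly decreases along every unbounded feasible direction, so there is no improving ray and the maximum is attained at a vertex.

s = 34/9, t = 8/9, maximum f = -26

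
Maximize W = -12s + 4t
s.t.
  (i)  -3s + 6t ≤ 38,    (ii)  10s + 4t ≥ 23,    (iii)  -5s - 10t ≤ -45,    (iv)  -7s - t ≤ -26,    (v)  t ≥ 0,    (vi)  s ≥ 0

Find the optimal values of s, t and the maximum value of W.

The feasible region is unbounded (it extends along (1, 0), (2, 1)), but W strictly decreases along every unbounded feasible direction, so there is no improving ray and the maximum is attained at a vertex.

s = 118/45, t = 344/45, maximum W = -8/9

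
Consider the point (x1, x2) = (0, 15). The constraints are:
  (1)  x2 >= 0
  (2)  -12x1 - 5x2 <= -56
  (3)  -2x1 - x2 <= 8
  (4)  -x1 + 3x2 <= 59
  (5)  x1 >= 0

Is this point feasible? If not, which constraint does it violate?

(1): 15 ≥ 0 ✓
(2): -75 ≤ -56 ✓
(3): -15 ≤ 8 ✓
(4): 45 ≤ 59 ✓
(5): 0 ≥ 0 ✓

feasible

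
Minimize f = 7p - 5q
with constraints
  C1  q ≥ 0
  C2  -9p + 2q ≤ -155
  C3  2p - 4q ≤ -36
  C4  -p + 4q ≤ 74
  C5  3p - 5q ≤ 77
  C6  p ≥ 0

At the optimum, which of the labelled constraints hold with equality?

C2 and C4

Vertices and f = 7p - 5q:
  (173/8, 317/16) → f = 837/16
  (384/17, 821/34) → f = 1271/34
  (38, 28) → f = 126

The minimum is at (384/17, 821/34). Substituting into each constraint, equality holds for C2 and C4; the remaining constraints have slack.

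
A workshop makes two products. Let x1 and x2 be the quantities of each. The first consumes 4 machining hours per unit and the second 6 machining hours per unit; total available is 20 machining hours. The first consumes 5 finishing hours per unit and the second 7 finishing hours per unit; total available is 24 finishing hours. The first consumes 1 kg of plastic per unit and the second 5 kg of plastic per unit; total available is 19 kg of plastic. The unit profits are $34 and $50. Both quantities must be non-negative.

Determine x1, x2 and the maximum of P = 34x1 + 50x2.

Vertices and P = 34x1 + 50x2:
  (0, 0) → P = 0
  (0, 10/3) → P = 500/3
  (24/5, 0) → P = 816/5
  (2, 2) → P = 168

At the optimal vertex, 4x1 + 6x2 = 20 and 5x1 + 7x2 = 24.
Solving simultaneously gives x1 = 2, x2 = 2.

x1 = 2, x2 = 2, maximum P = 168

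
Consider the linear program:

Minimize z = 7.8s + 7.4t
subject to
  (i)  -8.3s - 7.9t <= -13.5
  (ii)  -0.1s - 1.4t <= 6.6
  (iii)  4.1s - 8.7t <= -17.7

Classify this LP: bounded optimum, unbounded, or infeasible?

unbounded

From the feasible point (-1119/5230, 10113/5230), moving in the direction (-7.9, 8.3) keeps every constraint satisfied while z decreases without bound.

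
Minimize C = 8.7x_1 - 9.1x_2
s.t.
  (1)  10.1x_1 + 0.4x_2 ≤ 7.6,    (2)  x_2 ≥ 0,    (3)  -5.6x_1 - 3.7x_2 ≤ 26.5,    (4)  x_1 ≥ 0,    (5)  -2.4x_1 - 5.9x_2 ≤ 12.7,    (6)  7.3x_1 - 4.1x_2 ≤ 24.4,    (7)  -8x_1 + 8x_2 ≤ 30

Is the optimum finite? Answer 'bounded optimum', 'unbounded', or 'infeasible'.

bounded optimum

Corner points and C = 8.7x_1 - 9.1x_2:
  (76/101, 0) → C = 3306/505
  (61/105, 1819/420) → C = -144301/4200
  (0, 0) → C = 0
  (0, 3.75) → C = -34.125
The feasible region has finitely many vertices and no improving ray; the minimum is -144301/4200 at (61/105, 1819/420).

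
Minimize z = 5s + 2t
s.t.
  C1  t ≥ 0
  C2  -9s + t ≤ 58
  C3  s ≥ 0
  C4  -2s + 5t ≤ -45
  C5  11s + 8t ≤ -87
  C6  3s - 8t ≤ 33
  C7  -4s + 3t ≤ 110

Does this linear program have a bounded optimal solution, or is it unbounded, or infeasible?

infeasible

The boundaries -2s + 5t = -45 and 3s - 8t = 33 meet at (195, 69), but that point violates 11s + 8t ≤ -87. Every candidate vertex is excluded by some other constraint, so the feasible region is empty.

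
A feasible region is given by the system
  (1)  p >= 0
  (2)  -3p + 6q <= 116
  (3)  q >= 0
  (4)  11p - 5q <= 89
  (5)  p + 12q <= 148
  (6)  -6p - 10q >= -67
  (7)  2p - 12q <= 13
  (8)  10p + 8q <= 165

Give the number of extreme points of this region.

Pairwise boundary intersections that survive every other constraint:
  (0, 0)
  (0, 67/10)
  (13/2, 0)
  (35/4, 29/20)
  (1003/122, 35/122)

5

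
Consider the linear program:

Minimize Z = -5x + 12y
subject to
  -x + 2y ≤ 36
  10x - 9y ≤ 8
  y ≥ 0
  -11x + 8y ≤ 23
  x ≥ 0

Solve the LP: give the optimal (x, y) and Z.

The optimum lies where 10x - 9y = 8 and y = 0.
Solving simultaneously gives x = 4/5, y = 0.

x = 4/5, y = 0, minimum Z = -4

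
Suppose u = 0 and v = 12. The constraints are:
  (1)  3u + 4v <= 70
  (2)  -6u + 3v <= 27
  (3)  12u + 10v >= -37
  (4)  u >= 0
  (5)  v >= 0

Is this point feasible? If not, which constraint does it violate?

not feasible — violates (2)

Constraint (2): -6u + 3v = 36, which is not ≤ 27. All other constraints are satisfied.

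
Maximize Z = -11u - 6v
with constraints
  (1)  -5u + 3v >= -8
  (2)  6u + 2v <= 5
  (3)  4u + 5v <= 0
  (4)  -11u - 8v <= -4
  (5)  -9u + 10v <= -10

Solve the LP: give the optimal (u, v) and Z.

Extreme points and Z = -11u - 6v:
  (40/37, -32/37) → Z = -248/37
  (76/73, -68/73) → Z = -428/73
  (20/23, -16/23) → Z = -124/23

u = 20/23, v = -16/23, maximum Z = -124/23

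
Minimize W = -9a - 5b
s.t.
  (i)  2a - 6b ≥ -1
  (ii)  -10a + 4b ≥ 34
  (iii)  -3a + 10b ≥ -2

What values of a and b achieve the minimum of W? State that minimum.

Vertices and W = -9a - 5b:
  (-50/13, -29/26) → W = 1045/26
  (-11, -7/2) → W = 233/2
  (-87/22, -61/44) → W = 1871/44

The binding constraints are 2a - 6b = -1 and -10a + 4b = 34.
Solving simultaneously gives a = -50/13, b = -29/26.

a = -50/13, b = -29/26, minimum W = 1045/26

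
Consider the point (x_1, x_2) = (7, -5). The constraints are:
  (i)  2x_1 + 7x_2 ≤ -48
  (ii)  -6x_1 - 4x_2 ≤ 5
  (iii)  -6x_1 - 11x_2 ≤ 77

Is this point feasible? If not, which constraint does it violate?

Constraint (i): 2x_1 + 7x_2 = -21, which is not ≤ -48. All other constraints are satisfied.

not feasible — violates (i)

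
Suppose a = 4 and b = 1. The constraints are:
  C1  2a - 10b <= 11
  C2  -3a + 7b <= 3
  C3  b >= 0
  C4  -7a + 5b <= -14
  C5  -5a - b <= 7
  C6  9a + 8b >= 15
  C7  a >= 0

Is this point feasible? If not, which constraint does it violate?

feasible

C1: -2 ≤ 11 ✓
C2: -5 ≤ 3 ✓
C3: 1 ≥ 0 ✓
C4: -23 ≤ -14 ✓
C5: -21 ≤ 7 ✓
C6: 44 ≥ 15 ✓
C7: 4 ≥ 0 ✓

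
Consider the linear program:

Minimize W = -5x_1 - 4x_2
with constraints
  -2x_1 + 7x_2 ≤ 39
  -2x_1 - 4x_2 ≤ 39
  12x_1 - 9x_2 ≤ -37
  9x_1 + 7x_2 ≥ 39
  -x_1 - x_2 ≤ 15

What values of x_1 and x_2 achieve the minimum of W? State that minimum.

At the optimal vertex, -2x_1 + 7x_2 = 39 and 12x_1 - 9x_2 = -37.
Solving simultaneously gives x_1 = 46/33, x_2 = 197/33.

x_1 = 46/33, x_2 = 197/33, minimum W = -1018/33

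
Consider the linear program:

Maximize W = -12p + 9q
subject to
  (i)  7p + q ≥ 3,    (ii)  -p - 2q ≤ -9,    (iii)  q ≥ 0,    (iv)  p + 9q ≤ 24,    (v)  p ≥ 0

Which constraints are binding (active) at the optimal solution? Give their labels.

Extreme points and W = -12p + 9q:
  (9, 0) → W = -108
  (33/7, 15/7) → W = -261/7
  (24, 0) → W = -288

The maximum is at (33/7, 15/7). Substituting into each constraint, equality holds for (ii) and (iv); the remaining constraints have slack.

(ii) and (iv)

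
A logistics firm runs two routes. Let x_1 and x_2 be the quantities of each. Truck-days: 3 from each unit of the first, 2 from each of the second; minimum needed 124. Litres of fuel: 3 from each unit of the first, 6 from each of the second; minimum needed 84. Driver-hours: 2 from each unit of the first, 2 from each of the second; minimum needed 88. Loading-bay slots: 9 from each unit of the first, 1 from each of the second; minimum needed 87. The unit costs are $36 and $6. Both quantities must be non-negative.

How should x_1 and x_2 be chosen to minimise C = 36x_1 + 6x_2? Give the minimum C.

x_1 = 10/3, x_2 = 57, minimum C = 462

Vertices and C = 36x_1 + 6x_2:
  (0, 87) → C = 522
  (44, 0) → C = 1584
  (36, 8) → C = 1344
  (10/3, 57) → C = 462
The feasible region is unbounded (it extends along (0, 1), (1, 0)), but C strictly increases along every unbounded feasible direction, so there is no improving ray and the minimum is attained at a vertex.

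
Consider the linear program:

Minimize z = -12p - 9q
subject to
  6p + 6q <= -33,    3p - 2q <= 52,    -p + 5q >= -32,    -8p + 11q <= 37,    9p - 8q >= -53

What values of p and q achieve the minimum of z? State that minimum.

p = 3/4, q = -25/4, minimum z = 189/4

Feasible corners and z = -12p - 9q:
  (3/4, -25/4) → z = 189/4
  (-195/38, -7/19) → z = 1233/19
  (-521/37, -341/37) → z = 9321/37
  (-41/5, -13/5) → z = 609/5

The optimum lies where 6p + 6q = -33 and -p + 5q = -32.
Solving simultaneously gives p = 3/4, q = -25/4.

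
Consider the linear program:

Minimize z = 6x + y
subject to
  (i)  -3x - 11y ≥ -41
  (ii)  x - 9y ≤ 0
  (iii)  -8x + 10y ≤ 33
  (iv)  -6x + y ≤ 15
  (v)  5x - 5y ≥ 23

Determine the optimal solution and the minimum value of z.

x = 207/40, y = 23/40, minimum z = 253/8

The binding constraints are x - 9y = 0 and 5x - 5y = 23.
Solving simultaneously gives x = 207/40, y = 23/40.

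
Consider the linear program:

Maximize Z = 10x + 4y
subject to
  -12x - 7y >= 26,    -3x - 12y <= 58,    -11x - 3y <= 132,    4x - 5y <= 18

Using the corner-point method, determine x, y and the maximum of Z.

x = -1/22, y = -40/11, maximum Z = -15

Vertices and Z = 10x + 4y:
  (-846/41, 1298/41) → Z = -3268/41
  (-1/22, -40/11) → Z = -15
  (-470/41, -242/123) → Z = -15068/123
  (-74/63, -286/63) → Z = -628/21

The optimum lies where -12x - 7y = 26 and 4x - 5y = 18.
Solving simultaneously gives x = -1/22, y = -40/11.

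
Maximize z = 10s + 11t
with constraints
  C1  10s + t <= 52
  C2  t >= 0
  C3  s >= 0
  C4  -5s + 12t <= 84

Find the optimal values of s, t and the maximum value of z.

Feasible corners and z = 10s + 11t:
  (26/5, 0) → z = 52
  (108/25, 44/5) → z = 140
  (0, 0) → z = 0
  (0, 7) → z = 77

The optimum lies where 10s + t = 52 and -5s + 12t = 84.
Solving simultaneously gives s = 108/25, t = 44/5.

s = 108/25, t = 44/5, maximum z = 140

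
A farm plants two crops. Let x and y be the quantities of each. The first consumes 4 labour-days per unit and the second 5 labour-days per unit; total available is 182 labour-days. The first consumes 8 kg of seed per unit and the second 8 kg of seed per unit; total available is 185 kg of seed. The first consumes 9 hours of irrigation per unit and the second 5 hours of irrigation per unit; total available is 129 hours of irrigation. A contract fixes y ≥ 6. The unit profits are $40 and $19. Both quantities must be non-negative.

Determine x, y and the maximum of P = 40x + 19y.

x = 11, y = 6, maximum P = 554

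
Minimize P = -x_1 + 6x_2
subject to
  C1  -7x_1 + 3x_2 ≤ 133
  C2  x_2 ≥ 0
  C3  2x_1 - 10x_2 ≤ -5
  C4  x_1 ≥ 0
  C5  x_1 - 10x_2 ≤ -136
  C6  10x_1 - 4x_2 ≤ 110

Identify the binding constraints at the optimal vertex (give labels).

Vertices and P = -x_1 + 6x_2:
  (0, 133/3) → P = 266
  (431, 1050) → P = 5869
  (0, 68/5) → P = 408/5
  (137/8, 245/16) → P = 299/4

The minimum is at (137/8, 245/16). Substituting into each constraint, equality holds for C5 and C6; the remaining constraints have slack.

C5 and C6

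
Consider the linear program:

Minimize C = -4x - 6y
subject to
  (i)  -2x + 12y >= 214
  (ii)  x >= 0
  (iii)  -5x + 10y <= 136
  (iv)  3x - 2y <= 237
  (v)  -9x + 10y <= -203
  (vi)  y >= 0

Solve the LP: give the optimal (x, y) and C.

x = 1321/10, y = 1593/20, minimum C = -10063/10

Feasible corners and C = -4x - 6y:
  (409/4, 279/8) → C = -2473/4
  (52, 53/2) → C = -367
  (1321/10, 1593/20) → C = -10063/10
  (339/4, 2239/40) → C = -13497/20

At the optimal vertex, -5x + 10y = 136 and 3x - 2y = 237.
Solving simultaneously gives x = 1321/10, y = 1593/20.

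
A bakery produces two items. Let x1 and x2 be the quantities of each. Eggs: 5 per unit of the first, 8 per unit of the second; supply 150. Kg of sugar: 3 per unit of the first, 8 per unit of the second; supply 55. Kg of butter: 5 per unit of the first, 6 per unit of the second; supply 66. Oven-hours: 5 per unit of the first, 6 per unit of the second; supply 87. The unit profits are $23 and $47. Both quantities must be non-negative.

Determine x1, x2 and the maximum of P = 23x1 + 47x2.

The binding constraints are 3x1 + 8x2 = 55 and 5x1 + 6x2 = 66.
Solving simultaneously gives x1 = 9, x2 = 7/2.

x1 = 9, x2 = 7/2, maximum P = 743/2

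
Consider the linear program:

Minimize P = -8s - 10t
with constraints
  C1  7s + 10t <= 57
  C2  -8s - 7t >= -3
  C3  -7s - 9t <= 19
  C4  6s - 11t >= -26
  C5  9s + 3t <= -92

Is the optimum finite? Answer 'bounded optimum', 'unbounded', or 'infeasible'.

The boundaries 7s + 10t = 57 and -7s - 9t = 19 meet at (-703/7, 76), but that point violates 6s - 11t ≥ -26. Every candidate vertex is excluded by some other constraint, so the feasible region is empty.

infeasible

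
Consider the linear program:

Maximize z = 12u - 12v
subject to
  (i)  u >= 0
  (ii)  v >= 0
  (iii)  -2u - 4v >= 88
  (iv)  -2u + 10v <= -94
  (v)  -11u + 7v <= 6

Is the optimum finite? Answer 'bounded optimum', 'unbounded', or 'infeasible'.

The boundaries u = 0 and -2u - 4v = 88 meet at (0, -22), but that point violates v ≥ 0. Every candidate vertex is excluded by some other constraint, so the feasible region is empty.

infeasible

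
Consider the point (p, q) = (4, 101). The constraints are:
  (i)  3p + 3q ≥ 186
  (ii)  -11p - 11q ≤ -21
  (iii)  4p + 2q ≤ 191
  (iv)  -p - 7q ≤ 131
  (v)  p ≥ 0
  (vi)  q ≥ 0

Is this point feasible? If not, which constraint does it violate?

not feasible — violates (iii)

Constraint (iii): 4p + 2q = 218, which is not ≤ 191. All other constraints are satisfied.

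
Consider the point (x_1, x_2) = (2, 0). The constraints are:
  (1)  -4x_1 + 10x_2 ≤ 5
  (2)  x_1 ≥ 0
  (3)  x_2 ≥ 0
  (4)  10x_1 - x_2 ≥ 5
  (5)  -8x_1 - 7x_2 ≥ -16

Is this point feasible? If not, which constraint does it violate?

(1): -8 ≤ 5 ✓
(2): 2 ≥ 0 ✓
(3): 0 ≥ 0 ✓
(4): 20 ≥ 5 ✓
(5): -16 ≥ -16 ✓

feasible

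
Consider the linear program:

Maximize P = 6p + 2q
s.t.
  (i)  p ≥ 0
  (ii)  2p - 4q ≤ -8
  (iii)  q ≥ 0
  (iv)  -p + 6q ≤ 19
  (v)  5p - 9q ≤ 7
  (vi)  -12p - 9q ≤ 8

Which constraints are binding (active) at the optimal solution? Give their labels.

(ii) and (iv)

Vertices and P = 6p + 2q:
  (0, 2) → P = 4
  (0, 19/6) → P = 19/3
  (7/2, 15/4) → P = 57/2

The maximum is at (7/2, 15/4). Substituting into each constraint, equality holds for (ii) and (iv); the remaining constraints have slack.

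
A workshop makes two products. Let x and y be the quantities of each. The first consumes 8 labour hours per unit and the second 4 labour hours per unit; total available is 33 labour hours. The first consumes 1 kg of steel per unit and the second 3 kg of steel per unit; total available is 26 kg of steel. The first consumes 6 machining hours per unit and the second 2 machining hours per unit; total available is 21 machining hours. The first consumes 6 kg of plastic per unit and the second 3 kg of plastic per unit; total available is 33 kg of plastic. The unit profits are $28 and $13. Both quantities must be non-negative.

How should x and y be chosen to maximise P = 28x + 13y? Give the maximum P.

x = 9/4, y = 15/4, maximum P = 447/4

Extreme points and P = 28x + 13y:
  (0, 0) → P = 0
  (0, 33/4) → P = 429/4
  (7/2, 0) → P = 98
  (9/4, 15/4) → P = 447/4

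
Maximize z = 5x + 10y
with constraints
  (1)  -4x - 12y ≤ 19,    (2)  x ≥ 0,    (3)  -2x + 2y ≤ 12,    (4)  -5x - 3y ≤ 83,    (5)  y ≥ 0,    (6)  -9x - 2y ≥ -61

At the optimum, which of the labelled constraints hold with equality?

Feasible corners and z = 5x + 10y:
  (0, 6) → z = 60
  (0, 0) → z = 0
  (49/11, 115/11) → z = 1395/11
  (61/9, 0) → z = 305/9

The maximum is at (49/11, 115/11). Substituting into each constraint, equality holds for (3) and (6); the remaining constraints have slack.

(3) and (6)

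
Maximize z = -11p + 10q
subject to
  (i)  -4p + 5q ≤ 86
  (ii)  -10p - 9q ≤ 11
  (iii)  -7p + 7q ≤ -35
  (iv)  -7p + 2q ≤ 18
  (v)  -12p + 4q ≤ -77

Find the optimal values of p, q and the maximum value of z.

Extreme points and z = -11p + 10q:
  (111, 106) → z = -161
  (649/148, -451/74) → z = -16159/148
  (57/8, 17/8) → z = -457/8
The feasible region is unbounded (it extends along (9, -10), (5, 4)), but z strictly decreases along every unbounded feasible direction, so there is no improving ray and the maximum is attained at a vertex.

The binding constraints are -7p + 7q = -35 and -12p + 4q = -77.
Solving simultaneously gives p = 57/8, q = 17/8.

p = 57/8, q = 17/8, maximum z = -457/8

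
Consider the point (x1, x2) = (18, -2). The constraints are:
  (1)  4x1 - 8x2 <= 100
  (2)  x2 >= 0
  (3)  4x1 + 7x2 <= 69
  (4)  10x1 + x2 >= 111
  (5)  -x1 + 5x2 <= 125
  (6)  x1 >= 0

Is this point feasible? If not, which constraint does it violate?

not feasible — violates (2)

Constraint (2): x2 = -2, which is not ≥ 0. All other constraints are satisfied.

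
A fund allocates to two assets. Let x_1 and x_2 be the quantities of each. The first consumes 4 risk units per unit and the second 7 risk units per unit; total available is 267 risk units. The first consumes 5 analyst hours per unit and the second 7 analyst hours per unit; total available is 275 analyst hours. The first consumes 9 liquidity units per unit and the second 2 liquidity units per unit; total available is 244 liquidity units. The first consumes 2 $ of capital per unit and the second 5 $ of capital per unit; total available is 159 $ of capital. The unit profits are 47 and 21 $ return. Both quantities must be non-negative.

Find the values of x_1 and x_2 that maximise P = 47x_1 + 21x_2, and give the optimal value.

x_1 = 22, x_2 = 23, maximum P = 1517

Feasible corners and P = 47x_1 + 21x_2:
  (0, 0) → P = 0
  (0, 159/5) → P = 3339/5
  (244/9, 0) → P = 11468/9
  (22, 23) → P = 1517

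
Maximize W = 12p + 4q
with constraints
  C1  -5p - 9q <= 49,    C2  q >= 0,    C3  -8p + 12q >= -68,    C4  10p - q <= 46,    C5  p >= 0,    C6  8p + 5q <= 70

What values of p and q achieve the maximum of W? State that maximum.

Vertices and W = 12p + 4q:
  (23/5, 0) → W = 276/5
  (0, 0) → W = 0
  (150/29, 166/29) → W = 2464/29
  (0, 14) → W = 56

p = 150/29, q = 166/29, maximum W = 2464/29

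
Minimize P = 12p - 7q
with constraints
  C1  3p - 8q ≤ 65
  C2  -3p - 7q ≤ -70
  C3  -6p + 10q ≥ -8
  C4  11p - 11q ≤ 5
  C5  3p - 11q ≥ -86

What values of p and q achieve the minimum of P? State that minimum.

Extreme points and P = 12p - 7q:
  (161/22, 151/22) → P = 875/22
  (28/9, 26/3) → P = -70/3
  (91/8, 961/88) → P = 5285/88

At the optimal vertex, -3p - 7q = -70 and 3p - 11q = -86.
Solving simultaneously gives p = 28/9, q = 26/3.

p = 28/9, q = 26/3, minimum P = -70/3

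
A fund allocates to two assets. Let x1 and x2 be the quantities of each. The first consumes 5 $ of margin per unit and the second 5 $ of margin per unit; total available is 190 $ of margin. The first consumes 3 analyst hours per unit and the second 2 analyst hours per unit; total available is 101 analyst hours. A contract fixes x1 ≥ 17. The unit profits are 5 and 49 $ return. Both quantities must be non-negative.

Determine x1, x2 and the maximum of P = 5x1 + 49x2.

Vertices and P = 5x1 + 49x2:
  (101/3, 0) → P = 505/3
  (17, 0) → P = 85
  (25, 13) → P = 762
  (17, 21) → P = 1114

x1 = 17, x2 = 21, maximum P = 1114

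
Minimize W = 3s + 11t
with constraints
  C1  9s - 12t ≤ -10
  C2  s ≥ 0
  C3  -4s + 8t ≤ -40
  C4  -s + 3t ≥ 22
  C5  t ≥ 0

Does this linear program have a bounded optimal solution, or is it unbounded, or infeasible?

infeasible

The boundaries 9s - 12t = -10 and -s + 3t = 22 meet at (78/5, 188/15), but that point violates -4s + 8t ≤ -40. Every candidate vertex is excluded by some other constraint, so the feasible region is empty.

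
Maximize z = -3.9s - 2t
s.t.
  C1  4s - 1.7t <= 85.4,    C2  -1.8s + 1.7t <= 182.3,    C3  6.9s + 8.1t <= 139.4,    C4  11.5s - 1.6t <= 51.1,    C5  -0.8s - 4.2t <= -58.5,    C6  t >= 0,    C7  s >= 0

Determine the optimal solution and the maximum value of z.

s = 0, t = 195/14, maximum z = -195/7

Vertices and z = -3.9s - 2t:
  (3721/750, 29213/2250) → z = -1019617/22500
  (0, 1394/81) → z = -2788/81
  (0, 195/14) → z = -195/7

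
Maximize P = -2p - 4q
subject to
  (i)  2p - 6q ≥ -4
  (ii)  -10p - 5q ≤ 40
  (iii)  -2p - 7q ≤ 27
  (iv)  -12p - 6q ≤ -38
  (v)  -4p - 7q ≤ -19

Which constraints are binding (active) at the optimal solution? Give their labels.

(iii) and (v)

Feasible corners and P = -2p - 4q:
  (17/7, 31/21) → P = -226/21
  (23, -73/7) → P = -30/7
  (38/15, 19/15) → P = -152/15
The feasible region is unbounded (it extends along (7, -2), (3, 1)), but P strictly decreases along every unbounded feasible direction, so there is no improving ray and the maximum is attained at a vertex.

The maximum is at (23, -73/7). Substituting into each constraint, equality holds for (iii) and (v); the remaining constraints have slack.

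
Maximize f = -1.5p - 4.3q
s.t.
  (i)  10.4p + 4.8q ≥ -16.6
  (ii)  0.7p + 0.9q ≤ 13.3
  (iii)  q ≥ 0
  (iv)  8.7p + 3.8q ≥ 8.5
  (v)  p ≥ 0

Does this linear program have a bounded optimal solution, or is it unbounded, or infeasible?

bounded optimum

Vertices and f = -1.5p - 4.3q:
  (19, 0) → f = -28.5
  (0, 133/9) → f = -5719/90
  (85/87, 0) → f = -85/58
  (0, 85/38) → f = -731/76
The feasible region has finitely many vertices and no improving ray; the maximum is -85/58 at (85/87, 0).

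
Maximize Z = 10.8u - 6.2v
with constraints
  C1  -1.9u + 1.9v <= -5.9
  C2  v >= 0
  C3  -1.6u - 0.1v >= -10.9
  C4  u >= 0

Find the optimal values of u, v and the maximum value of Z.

Vertices and Z = 10.8u - 6.2v:
  (59/19, 0) → Z = 3186/95
  (2130/323, 1127/323) → Z = 80083/1615
  (109/16, 0) → Z = 2943/40

At the optimal vertex, v = 0 and -1.6u - 0.1v = -10.9.
Solving simultaneously gives u = 109/16, v = 0.

u = 6.8125, v = 0, maximum Z = 73.575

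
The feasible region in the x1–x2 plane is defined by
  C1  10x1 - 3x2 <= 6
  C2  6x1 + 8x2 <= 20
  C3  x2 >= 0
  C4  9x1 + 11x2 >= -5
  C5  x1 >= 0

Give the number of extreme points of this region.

4

Intersecting each pair of boundary lines and keeping only the points that satisfy every inequality leaves:
  (54/49, 82/49)
  (3/5, 0)
  (0, 5/2)
  (0, 0)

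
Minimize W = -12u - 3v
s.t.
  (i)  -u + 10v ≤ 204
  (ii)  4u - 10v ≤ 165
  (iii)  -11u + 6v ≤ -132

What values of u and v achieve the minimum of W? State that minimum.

Corner points and W = -12u - 3v:
  (123, 327/10) → W = -15741/10
  (318/13, 297/13) → W = -4707/13
  (165/43, -1287/86) → W = -99/86

At the optimal vertex, -u + 10v = 204 and 4u - 10v = 165.
Solving simultaneously gives u = 123, v = 327/10.

u = 123, v = 327/10, minimum W = -15741/10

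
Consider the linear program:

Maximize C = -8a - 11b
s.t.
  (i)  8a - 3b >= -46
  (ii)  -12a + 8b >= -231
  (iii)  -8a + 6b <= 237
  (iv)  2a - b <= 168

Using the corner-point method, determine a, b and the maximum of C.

Extreme points and C = -8a - 11b:
  (-1061/28, -600/7) → C = 1246
  (145/8, 191/3) → C = -2536/3
  (1113/4, 777/2) → C = -12999/2
  (1245/4, 909/2) → C = -14979/2

a = -1061/28, b = -600/7, maximum C = 1246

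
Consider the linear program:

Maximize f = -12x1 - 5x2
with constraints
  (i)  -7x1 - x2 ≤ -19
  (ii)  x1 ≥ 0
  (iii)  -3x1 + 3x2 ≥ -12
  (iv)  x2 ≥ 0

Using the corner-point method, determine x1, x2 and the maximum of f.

x1 = 19/7, x2 = 0, maximum f = -228/7

Feasible corners and f = -12x1 - 5x2:
  (0, 19) → f = -95
  (19/7, 0) → f = -228/7
  (4, 0) → f = -48
The feasible region is unbounded (it extends along (0, 1), (1, 1)), but f strictly decreases along every unbounded feasible direction, so there is no improving ray and the maximum is attained at a vertex.

The optimum lies where -7x1 - x2 = -19 and x2 = 0.
Solving simultaneously gives x1 = 19/7, x2 = 0.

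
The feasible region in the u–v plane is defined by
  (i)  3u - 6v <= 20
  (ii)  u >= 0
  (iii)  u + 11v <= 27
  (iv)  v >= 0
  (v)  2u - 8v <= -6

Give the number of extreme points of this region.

Pairwise boundary intersections that survive every other constraint:
  (0, 27/11)
  (0, 3/4)
  (5, 2)

3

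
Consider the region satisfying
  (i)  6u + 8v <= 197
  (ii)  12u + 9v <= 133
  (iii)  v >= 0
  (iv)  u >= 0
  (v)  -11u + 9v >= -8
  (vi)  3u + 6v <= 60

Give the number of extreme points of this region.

The feasible vertices (each the meet of two boundaries and inside every other half-plane) are:
  (141/23, 1367/207)
  (86/15, 107/15)
  (0, 0)
  (8/11, 0)
  (0, 10)

5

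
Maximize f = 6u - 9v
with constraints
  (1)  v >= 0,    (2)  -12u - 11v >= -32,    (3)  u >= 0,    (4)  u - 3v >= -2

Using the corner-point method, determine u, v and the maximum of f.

Corner points and f = 6u - 9v:
  (8/3, 0) → f = 16
  (0, 0) → f = 0
  (74/47, 56/47) → f = -60/47
  (0, 2/3) → f = -6

The optimum lies where v = 0 and -12u - 11v = -32.
Solving simultaneously gives u = 8/3, v = 0.

u = 8/3, v = 0, maximum f = 16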